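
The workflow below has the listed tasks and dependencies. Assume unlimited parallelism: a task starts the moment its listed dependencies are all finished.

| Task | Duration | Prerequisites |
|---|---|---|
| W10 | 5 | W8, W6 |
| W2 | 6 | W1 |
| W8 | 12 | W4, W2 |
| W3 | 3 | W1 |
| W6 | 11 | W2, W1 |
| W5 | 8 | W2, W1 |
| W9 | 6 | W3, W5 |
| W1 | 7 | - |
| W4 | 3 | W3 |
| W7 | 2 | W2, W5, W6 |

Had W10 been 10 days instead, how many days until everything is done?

35

As given, the longest chain is W1→W2→W8→W10 = 7+6+12+5 = 30, so the finish is 30 days.
W10 is on the critical path; changing it to 10 makes that path 35 days.
That remains the longest chain; total 35 days.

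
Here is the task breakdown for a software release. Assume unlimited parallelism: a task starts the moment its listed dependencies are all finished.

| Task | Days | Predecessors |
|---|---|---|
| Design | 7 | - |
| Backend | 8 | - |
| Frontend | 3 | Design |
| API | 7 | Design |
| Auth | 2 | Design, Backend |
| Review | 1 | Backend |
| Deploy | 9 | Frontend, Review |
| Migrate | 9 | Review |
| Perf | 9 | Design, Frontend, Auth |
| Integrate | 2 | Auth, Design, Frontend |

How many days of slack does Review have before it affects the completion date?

Critical path: Design→Frontend→Deploy = 7+3+9 = 19, so the finish is 19 days.
Longest path through Review: 18 days (earliest finish 9, latest finish 10).
So Review can slip 10 − 9 = 1 day.

1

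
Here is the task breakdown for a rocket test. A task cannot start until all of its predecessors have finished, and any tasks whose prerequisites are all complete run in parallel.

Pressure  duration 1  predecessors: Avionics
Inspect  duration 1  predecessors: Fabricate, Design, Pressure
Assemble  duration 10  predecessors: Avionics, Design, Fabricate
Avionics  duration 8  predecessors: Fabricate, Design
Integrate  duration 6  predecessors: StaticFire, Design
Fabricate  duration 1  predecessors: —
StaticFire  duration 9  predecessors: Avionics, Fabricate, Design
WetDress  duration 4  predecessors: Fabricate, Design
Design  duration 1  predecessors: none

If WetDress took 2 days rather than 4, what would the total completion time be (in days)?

Actual critical path: Design→Avionics→StaticFire→Integrate = 1+8+9+6 = 24 ⇒ 24 days.
WetDress has 19 days of float (longest path through it is 5).
No other chain overtakes it, so the finish is 24 days.

24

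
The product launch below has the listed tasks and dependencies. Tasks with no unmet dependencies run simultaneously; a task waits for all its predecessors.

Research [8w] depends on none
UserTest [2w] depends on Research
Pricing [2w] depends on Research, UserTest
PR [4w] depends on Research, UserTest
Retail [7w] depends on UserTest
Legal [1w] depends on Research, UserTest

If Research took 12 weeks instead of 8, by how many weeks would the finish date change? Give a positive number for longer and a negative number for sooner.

4

Baseline: Research→UserTest→Retail = 8+2+7 = 17 → 17 weeks.
Research is on the critical path; changing it to 12 makes that path 21 weeks.
The critical path is still Research→UserTest→Retail; finish is now 21 weeks.
Change in finish: 21 − 17 = +4 weeks.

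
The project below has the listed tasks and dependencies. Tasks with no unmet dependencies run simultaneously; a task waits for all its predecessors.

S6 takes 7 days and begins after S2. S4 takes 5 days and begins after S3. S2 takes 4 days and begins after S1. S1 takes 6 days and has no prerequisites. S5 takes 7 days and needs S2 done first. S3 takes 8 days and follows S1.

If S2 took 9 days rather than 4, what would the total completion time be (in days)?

As given, the longest chain is S1→S3→S4 = 6+8+5 = 19, so the finish is 19 days.
S2 has 2 days of float (longest path through it is 17).
Now S1→S2→S5 = 6+9+7 = 22 is longest, so the finish becomes 22 days.

22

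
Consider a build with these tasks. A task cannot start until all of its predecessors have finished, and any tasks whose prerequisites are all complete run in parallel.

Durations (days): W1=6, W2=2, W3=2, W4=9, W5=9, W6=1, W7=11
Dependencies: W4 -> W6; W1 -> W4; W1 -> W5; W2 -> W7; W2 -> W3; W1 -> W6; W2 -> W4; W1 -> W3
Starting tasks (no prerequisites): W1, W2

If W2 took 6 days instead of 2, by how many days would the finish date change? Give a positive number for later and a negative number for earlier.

Actual critical path: W1→W4→W6 = 6+9+1 = 16 ⇒ 16 days.
The longest path through W2 is only 13 days, so W2 has float 3.
New critical path: W2→W7 = 6+11 = 17 ⇒ 17 days.
Change in finish: 17 − 16 = +1 days.

1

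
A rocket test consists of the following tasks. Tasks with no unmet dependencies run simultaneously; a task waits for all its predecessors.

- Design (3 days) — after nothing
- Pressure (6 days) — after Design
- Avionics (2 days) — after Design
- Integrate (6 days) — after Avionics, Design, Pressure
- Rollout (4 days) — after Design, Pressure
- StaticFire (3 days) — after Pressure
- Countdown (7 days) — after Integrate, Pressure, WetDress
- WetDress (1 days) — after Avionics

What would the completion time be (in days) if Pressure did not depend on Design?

19

With the dependency in place, Design→Pressure→Integrate→Countdown = 3+6+6+7 = 22 sets the finish at 22 days.
Without Design→Pressure, Pressure's earliest start moves from 3 to 0.
The longest chain is now Pressure→Integrate→Countdown = 6+6+7 = 19, so the plan takes 19 days.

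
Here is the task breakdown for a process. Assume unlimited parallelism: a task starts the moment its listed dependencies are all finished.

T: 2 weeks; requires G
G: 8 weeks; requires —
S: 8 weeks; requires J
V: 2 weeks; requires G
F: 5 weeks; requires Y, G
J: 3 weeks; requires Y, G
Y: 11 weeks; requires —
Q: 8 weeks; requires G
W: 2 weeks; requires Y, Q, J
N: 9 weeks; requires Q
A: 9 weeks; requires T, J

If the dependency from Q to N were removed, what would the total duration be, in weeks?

23

Original critical path: G→Q→N = 8+8+9 = 25 ⇒ 25 weeks.
Without Q→N, N's earliest start moves from 16 to 0.
The longest chain is now Y→J→A = 11+3+9 = 23, so the schedule takes 23 weeks.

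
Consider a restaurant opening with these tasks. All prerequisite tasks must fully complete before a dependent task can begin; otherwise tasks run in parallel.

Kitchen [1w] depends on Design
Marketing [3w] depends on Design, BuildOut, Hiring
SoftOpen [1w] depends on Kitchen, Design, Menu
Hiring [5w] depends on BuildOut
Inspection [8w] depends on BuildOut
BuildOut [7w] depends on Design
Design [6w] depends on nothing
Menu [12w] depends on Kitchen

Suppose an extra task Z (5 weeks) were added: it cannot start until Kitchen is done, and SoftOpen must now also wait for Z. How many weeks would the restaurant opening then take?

Originally the restaurant opening takes 21 weeks.
With Z inserted, SoftOpen now waits for max(Kitchen, Design, Menu, Z).
New critical path: Design→BuildOut→Hiring→Marketing = 6+7+5+3 = 21 ⇒ 21 weeks.

21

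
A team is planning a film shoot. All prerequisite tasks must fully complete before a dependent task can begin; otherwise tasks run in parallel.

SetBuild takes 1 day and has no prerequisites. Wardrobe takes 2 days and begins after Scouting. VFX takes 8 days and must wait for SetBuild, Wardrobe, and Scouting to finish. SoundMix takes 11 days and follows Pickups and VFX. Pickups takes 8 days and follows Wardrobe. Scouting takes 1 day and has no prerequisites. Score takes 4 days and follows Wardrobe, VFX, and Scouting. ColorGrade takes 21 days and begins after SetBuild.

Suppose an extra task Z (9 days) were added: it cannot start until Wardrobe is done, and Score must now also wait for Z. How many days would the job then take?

22

Originally the job takes 22 days.
With Z inserted, Score now waits for max(Wardrobe, VFX, Scouting, Z).
New critical path: Scouting→Wardrobe→Pickups→SoundMix = 1+2+8+11 = 22 ⇒ 22 days.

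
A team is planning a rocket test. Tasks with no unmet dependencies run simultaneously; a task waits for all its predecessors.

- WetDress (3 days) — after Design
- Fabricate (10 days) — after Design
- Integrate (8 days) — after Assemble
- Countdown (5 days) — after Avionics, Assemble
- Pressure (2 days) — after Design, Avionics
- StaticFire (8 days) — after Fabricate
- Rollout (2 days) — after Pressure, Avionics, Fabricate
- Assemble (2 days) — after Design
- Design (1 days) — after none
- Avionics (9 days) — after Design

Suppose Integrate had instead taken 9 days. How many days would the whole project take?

Baseline: Design→Fabricate→StaticFire = 1+10+8 = 19 → 19 days.
The longest path through Integrate is only 11 days, so Integrate has float 8.
The critical path is still Design→Fabricate→StaticFire; finish is now 19 days.

19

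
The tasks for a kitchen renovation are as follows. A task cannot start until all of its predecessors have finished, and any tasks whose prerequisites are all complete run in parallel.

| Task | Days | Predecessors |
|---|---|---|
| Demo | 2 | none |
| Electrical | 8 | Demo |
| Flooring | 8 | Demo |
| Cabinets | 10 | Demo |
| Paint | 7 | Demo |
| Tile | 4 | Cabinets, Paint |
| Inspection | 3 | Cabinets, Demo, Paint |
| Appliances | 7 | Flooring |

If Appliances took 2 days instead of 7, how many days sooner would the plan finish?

The binding path is Demo→Flooring→Appliances = 2+8+7 = 17; finish at 17 days.
Appliances is on the critical path; changing it to 2 makes that path 12 days.
Now Demo→Cabinets→Tile = 2+10+4 = 16 is longest, so the finish becomes 16 days.
Change in finish: 16 − 17 = -1 days.

1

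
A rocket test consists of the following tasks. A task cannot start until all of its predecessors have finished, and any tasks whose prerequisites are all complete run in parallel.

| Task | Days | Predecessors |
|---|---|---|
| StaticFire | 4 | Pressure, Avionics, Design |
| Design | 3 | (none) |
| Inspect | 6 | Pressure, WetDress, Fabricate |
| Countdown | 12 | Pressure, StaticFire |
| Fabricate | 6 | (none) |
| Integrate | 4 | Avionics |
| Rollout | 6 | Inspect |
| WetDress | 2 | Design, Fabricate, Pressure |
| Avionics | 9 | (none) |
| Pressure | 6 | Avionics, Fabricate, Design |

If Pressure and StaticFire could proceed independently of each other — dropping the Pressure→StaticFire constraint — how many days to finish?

29

Before: longest chain Avionics→Pressure→StaticFire→Countdown = 9+6+4+12 = 31, finish 31.
Without Pressure→StaticFire, StaticFire's earliest start moves from 15 to 9.
The longest chain is now Avionics→Pressure→WetDress→Inspect→Rollout = 9+6+2+6+6 = 29, so the plan takes 29 days.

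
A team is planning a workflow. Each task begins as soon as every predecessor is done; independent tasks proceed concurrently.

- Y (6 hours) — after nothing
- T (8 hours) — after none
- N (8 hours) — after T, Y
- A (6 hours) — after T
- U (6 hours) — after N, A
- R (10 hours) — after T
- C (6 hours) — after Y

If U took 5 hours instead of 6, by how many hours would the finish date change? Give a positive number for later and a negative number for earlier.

-1

Critical path before the change: T→N→U = 8+8+6 = 22 giving 22 hours.
Since U is critical, the -1 change carries straight to that chain (now 21 hours).
That remains the longest chain; total 21 hours.
Change in finish: 21 − 22 = -1 hours.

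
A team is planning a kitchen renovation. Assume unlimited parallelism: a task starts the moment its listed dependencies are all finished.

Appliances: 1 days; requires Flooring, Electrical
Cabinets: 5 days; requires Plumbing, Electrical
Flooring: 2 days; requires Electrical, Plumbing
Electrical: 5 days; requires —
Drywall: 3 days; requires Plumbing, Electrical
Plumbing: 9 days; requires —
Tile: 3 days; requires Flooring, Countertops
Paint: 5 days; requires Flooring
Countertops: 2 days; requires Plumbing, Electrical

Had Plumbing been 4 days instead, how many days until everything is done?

Critical path before the change: Plumbing→Flooring→Paint = 9+2+5 = 16 giving 16 days.
Plumbing lies on that path, so at 4 days the path becomes 11 days.
The binding chain switches to Electrical→Flooring→Paint = 5+2+5 = 12; finish 12 days.

12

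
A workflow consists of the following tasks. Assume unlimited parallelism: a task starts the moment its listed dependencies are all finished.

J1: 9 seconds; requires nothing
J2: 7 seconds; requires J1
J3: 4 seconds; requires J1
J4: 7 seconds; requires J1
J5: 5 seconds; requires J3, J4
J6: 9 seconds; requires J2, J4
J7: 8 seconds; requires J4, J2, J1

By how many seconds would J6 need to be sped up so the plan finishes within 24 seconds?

Current finish: 25 seconds; target: 24.
J6 is on every critical path, so each second cut from J6 cuts the finish by one (this holds down to a finish of 24).
Need 25 − 24 = 1 second off J6 → J6 becomes 8 seconds, finish becomes 24.

1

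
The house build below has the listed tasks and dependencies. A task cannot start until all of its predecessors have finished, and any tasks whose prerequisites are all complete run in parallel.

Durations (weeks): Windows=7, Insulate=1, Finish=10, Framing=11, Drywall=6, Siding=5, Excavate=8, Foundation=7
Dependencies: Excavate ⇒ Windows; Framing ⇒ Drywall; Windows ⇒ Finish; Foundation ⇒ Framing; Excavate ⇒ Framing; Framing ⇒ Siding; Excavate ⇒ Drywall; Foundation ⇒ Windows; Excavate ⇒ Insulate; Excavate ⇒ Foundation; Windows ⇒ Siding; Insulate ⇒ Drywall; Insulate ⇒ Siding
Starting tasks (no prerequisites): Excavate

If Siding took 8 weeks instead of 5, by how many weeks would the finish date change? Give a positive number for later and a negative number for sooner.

The binding path is Excavate→Foundation→Framing→Drywall = 8+7+11+6 = 32; finish at 32 weeks.
The longest path through Siding is only 31 weeks, so Siding has float 1.
The binding chain switches to Excavate→Foundation→Framing→Siding = 8+7+11+8 = 34; finish 34 weeks.
Change in finish: 34 − 32 = +2 weeks.

2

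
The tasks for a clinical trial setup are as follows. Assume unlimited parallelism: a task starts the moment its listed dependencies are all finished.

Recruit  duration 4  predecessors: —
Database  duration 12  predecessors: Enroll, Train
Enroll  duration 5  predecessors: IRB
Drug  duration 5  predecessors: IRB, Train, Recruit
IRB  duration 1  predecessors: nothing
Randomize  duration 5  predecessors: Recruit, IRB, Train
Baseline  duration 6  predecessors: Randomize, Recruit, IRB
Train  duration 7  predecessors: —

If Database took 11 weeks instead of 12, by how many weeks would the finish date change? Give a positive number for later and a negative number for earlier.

-1

Critical path before the change: Train→Database = 7+12 = 19 giving 19 weeks.
Since Database is critical, the -1 change carries straight to that chain (now 18 weeks).
The binding chain switches to Train→Randomize→Baseline = 7+5+6 = 18; finish 18 weeks.
Change in finish: 18 − 19 = -1 weeks.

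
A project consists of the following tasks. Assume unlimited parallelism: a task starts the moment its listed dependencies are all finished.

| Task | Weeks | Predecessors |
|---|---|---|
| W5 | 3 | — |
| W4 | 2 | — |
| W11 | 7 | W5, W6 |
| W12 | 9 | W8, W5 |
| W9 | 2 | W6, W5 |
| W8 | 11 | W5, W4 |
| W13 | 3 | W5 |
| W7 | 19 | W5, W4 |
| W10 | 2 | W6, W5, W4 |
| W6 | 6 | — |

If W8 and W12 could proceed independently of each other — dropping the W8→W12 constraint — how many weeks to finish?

With the dependency in place, W5→W8→W12 = 3+11+9 = 23 sets the finish at 23 weeks.
Without W8→W12, W12's earliest start moves from 14 to 3.
After: W5→W7 = 3+19 = 22 → 22 weeks.

22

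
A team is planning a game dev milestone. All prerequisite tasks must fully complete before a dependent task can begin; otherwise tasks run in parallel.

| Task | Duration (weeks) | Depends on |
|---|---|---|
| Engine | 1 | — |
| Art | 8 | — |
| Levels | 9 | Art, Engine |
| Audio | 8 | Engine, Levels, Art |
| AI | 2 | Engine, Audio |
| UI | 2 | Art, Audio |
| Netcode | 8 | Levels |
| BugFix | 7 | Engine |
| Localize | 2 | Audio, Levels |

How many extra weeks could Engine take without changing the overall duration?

7

The longest chain is Art→Levels→Audio→AI = 8+9+8+2 = 27; overall finish 27 weeks.
The longest chain containing Engine totals 20 weeks.
Slack of Engine = 7 − 0 = 7 weeks.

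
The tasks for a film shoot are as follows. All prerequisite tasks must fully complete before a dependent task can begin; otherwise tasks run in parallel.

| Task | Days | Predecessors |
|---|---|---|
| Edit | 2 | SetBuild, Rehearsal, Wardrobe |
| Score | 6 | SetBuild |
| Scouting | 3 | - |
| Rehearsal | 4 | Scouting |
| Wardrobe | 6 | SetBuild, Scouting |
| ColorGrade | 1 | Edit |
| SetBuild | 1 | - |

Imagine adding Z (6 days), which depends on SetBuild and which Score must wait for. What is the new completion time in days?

13

Originally the project takes 12 days.
With Z inserted, Score now waits for max(SetBuild, Z).
New critical path: SetBuild→Z→Score = 1+6+6 = 13 ⇒ 13 days.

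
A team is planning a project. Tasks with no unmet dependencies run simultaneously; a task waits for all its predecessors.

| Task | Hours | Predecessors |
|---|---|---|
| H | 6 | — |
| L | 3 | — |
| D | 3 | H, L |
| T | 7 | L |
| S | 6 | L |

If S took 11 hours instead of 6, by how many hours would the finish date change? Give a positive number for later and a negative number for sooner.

4

The binding path is L→T = 3+7 = 10; finish at 10 hours.
S is off the critical path — its longest chain is 9 hours, giving 1 of slack.
Now L→S = 3+11 = 14 is longest, so the finish becomes 14 hours.
Change in finish: 14 − 10 = +4 hours.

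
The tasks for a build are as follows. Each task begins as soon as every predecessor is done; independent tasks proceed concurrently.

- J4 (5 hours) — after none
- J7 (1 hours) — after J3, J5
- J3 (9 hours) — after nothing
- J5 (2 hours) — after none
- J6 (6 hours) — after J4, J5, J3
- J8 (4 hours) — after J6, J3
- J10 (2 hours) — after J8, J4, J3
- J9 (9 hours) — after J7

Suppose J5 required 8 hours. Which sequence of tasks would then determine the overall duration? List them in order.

Critical path before the change: J3→J6→J8→J10 = 9+6+4+2 = 21 giving 21 hours.
The longest path through J5 is only 14 hours, so J5 has float 7.
No other chain overtakes it, so the finish is 21 hours.

J3, J6, J8, J10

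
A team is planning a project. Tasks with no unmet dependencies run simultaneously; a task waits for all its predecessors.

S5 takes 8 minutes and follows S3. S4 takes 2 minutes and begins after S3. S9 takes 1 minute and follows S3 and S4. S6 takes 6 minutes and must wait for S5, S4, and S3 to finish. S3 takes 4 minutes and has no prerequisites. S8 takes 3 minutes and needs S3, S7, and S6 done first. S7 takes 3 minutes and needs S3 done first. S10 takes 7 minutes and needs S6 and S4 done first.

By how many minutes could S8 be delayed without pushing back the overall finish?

4

The longest chain is S3→S5→S6→S10 = 4+8+6+7 = 25; overall finish 25 minutes.
The longest chain containing S8 totals 21 minutes.
So S8 can slip 25 − 21 = 4 minutes.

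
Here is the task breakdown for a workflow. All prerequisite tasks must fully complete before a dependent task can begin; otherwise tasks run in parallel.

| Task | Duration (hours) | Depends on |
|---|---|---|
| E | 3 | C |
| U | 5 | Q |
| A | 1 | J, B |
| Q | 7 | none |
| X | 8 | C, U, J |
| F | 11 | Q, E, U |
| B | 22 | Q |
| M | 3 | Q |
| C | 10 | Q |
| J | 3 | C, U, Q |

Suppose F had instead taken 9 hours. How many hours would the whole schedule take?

The binding path is Q→C→E→F = 7+10+3+11 = 31; finish at 31 hours.
F is on the critical path; changing it to 9 makes that path 29 hours.
The binding chain switches to Q→B→A = 7+22+1 = 30; finish 30 hours.

30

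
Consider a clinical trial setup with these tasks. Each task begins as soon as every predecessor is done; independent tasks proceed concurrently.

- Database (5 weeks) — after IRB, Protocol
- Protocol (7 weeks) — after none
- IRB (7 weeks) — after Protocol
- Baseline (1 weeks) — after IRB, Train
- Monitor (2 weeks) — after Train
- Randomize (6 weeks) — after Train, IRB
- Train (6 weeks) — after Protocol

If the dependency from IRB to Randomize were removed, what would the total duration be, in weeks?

Original critical path: Protocol→IRB→Randomize = 7+7+6 = 20 ⇒ 20 weeks.
Without IRB→Randomize, Randomize's earliest start moves from 14 to 13.
After: Protocol→IRB→Database = 7+7+5 = 19 → 19 weeks.

19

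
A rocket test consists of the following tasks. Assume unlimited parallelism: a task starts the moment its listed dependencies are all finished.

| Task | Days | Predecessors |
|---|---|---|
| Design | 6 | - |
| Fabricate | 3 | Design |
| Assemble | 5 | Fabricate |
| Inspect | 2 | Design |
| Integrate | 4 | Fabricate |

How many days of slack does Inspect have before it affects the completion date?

Design→Fabricate→Assemble = 6+3+5 = 14 sets the makespan at 14 days.
Inspect finishes as early as 8 and must finish by 14.
Float = 14 − 8 = 6.

6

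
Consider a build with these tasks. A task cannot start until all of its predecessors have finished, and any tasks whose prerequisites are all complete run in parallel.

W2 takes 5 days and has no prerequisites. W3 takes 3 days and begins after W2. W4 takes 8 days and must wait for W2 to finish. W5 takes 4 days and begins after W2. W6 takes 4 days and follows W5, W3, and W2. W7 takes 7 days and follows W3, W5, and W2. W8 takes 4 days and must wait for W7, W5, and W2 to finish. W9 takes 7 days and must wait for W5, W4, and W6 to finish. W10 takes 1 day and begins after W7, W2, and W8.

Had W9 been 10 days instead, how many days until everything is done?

23

Actual critical path: W2→W5→W7→W8→W10 = 5+4+7+4+1 = 21 ⇒ 21 days.
W9 is off the critical path — its longest chain is 20 days, giving 1 of slack.
New critical path: W2→W4→W9 = 5+8+10 = 23 ⇒ 23 days.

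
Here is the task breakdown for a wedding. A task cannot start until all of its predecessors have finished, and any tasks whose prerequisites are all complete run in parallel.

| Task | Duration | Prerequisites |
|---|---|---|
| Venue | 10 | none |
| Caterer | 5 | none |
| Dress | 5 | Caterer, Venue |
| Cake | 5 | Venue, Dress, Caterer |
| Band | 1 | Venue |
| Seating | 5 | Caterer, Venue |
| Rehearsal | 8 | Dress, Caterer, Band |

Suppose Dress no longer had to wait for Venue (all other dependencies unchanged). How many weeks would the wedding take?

19

Original critical path: Venue→Dress→Rehearsal = 10+5+8 = 23 ⇒ 23 weeks.
Without Venue→Dress, Dress's earliest start moves from 10 to 5.
The longest chain is now Venue→Band→Rehearsal = 10+1+8 = 19, so the wedding takes 19 weeks.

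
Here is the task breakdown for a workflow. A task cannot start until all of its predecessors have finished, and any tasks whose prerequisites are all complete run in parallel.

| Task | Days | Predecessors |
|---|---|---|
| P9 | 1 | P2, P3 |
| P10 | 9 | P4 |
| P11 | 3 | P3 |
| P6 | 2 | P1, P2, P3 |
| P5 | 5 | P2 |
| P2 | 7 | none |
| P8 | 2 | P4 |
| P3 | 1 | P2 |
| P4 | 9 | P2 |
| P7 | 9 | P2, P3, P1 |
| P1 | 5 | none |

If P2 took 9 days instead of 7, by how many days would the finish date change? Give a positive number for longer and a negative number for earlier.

2

The binding path is P2→P4→P10 = 7+9+9 = 25; finish at 25 days.
P2 lies on that path, so at 9 days the path becomes 27 days.
The critical path is still P2→P4→P10; finish is now 27 days.
Change in finish: 27 − 25 = +2 days.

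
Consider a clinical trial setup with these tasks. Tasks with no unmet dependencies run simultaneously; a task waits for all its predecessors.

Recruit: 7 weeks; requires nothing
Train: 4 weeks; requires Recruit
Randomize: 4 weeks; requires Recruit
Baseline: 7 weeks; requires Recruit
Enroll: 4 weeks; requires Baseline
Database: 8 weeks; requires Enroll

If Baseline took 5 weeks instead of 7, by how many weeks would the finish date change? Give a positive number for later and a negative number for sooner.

-2

Actual critical path: Recruit→Baseline→Enroll→Database = 7+7+4+8 = 26 ⇒ 26 weeks.
Since Baseline is critical, the -2 change carries straight to that chain (now 24 weeks).
That remains the longest chain; total 24 weeks.
Change in finish: 24 − 26 = -2 weeks.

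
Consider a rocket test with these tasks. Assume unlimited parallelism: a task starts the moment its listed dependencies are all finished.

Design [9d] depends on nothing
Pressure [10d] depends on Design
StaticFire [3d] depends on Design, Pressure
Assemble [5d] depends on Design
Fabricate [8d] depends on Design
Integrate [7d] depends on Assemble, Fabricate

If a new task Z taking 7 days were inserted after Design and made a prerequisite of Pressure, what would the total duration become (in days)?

Originally the project takes 24 days.
With Z inserted, Pressure now waits for max(Design, Z).
New critical path: Design→Z→Pressure→StaticFire = 9+7+10+3 = 29 ⇒ 29 days.

29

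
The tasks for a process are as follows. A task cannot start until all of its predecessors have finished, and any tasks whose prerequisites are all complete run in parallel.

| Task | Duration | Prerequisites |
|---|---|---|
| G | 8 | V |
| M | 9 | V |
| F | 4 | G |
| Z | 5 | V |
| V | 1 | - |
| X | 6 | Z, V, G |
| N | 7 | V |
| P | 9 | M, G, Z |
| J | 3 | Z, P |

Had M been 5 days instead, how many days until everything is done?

Critical path before the change: V→M→P→J = 1+9+9+3 = 22 giving 22 days.
Since M is critical, the -4 change carries straight to that chain (now 18 days).
Now V→G→P→J = 1+8+9+3 = 21 is longest, so the finish becomes 21 days.

21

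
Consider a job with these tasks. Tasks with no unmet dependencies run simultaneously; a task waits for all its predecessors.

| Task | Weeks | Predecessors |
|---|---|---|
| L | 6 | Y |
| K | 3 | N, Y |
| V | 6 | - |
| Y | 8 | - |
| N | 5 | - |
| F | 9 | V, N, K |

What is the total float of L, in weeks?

6

The longest chain is Y→K→F = 8+3+9 = 20; overall finish 20 weeks.
The longest chain containing L totals 14 weeks.
So L can slip 20 − 14 = 6 weeks.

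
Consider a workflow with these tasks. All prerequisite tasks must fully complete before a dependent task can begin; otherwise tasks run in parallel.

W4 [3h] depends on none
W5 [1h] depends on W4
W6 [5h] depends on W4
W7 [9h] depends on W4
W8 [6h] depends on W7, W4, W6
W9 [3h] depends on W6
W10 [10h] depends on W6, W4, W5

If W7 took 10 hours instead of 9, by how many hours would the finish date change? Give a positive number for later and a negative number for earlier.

The binding path is W4→W7→W8 = 3+9+6 = 18; finish at 18 hours.
W7 lies on that path, so at 10 hours the path becomes 19 hours.
No other chain overtakes it, so the finish is 19 hours.
Change in finish: 19 − 18 = +1 hours.

1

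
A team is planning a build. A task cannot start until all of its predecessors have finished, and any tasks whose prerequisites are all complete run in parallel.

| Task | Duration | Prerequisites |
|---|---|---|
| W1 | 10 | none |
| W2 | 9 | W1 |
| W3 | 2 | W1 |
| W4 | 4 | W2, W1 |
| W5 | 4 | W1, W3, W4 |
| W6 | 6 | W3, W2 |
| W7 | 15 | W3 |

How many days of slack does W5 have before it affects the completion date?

W1→W2→W4→W5 = 10+9+4+4 = 27 sets the makespan at 27 days.
Longest path through W5: 27 days (earliest finish 27, latest finish 27).
Float = 27 − 27 = 0.

0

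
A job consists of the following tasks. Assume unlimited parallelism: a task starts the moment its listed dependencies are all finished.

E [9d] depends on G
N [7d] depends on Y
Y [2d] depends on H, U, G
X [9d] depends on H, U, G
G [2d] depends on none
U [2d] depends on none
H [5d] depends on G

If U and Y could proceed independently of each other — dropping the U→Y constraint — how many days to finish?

16

Original critical path: G→H→Y→N = 2+5+2+7 = 16 ⇒ 16 days.
Dropping U→Y doesn't change Y's earliest start (7); another predecessor still binds.
New critical path: G→H→Y→N = 2+5+2+7 = 16 ⇒ 16 days.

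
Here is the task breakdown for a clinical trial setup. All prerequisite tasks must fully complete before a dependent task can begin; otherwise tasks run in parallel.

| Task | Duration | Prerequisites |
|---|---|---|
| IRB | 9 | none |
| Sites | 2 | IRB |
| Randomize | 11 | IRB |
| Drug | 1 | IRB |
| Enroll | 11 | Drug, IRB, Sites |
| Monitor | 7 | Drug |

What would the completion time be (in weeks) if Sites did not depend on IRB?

21

Original critical path: IRB→Sites→Enroll = 9+2+11 = 22 ⇒ 22 weeks.
Without IRB→Sites, Sites's earliest start moves from 9 to 0.
The longest chain is now IRB→Drug→Enroll = 9+1+11 = 21, so the schedule takes 21 weeks.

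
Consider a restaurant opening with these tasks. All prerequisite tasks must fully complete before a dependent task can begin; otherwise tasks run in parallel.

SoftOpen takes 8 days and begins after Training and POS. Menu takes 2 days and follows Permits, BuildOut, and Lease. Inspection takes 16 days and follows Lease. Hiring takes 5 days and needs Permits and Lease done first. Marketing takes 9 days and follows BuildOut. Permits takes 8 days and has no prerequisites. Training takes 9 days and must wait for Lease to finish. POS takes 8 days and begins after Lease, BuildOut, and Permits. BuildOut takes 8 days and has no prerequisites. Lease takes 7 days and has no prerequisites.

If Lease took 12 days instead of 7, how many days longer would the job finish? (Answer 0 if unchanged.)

5

As given, the longest chain is Lease→Training→SoftOpen = 7+9+8 = 24, so the finish is 24 days.
Lease is on the critical path; changing it to 12 makes that path 29 days.
The critical path is still Lease→Training→SoftOpen; finish is now 29 days.
Change in finish: 29 − 24 = +5 days.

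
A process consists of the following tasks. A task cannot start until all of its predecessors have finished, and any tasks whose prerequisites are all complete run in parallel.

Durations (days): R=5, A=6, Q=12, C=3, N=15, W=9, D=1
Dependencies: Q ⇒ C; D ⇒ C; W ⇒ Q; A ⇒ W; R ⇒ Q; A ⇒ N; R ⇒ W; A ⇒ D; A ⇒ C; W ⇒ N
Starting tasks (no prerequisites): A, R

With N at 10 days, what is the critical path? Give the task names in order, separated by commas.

As given, the longest chain is A→W→N = 6+9+15 = 30, so the finish is 30 days.
N is on the critical path; changing it to 10 makes that path 25 days.
The binding chain switches to A→W→Q→C = 6+9+12+3 = 30; finish 30 days.

A, W, Q, C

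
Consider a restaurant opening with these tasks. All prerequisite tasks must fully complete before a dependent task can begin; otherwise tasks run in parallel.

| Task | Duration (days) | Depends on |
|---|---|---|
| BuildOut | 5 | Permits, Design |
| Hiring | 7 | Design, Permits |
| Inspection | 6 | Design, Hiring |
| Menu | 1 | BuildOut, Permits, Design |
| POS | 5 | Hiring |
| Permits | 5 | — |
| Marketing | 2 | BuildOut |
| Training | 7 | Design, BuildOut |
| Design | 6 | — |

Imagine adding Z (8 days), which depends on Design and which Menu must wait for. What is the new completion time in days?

19

Originally the plan takes 19 days.
With Z inserted, Menu now waits for max(BuildOut, Permits, Design, Z).
New critical path: Design→Hiring→Inspection = 6+7+6 = 19 ⇒ 19 days.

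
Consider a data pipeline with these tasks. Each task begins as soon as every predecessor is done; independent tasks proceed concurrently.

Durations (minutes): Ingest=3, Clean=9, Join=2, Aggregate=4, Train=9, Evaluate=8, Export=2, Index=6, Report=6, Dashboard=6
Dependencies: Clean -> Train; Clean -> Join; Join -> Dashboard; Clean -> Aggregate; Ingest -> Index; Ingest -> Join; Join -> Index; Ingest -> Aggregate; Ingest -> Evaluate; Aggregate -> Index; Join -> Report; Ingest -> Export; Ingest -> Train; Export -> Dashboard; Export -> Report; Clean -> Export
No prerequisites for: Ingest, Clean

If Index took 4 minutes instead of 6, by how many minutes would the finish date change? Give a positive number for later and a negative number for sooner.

Actual critical path: Clean→Aggregate→Index = 9+4+6 = 19 ⇒ 19 minutes.
Since Index is critical, the -2 change carries straight to that chain (now 17 minutes).
New critical path: Clean→Train = 9+9 = 18 ⇒ 18 minutes.
Change in finish: 18 − 19 = -1 minutes.

-1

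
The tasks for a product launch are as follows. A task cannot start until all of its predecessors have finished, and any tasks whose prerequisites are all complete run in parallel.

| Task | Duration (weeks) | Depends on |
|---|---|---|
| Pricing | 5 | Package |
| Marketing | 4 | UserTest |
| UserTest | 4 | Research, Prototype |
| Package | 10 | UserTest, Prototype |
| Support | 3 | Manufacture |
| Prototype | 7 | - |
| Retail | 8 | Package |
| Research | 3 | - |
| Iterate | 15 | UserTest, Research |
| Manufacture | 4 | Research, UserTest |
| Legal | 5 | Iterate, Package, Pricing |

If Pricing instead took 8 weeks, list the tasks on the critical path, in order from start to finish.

Critical path before the change: Prototype→UserTest→Package→Pricing→Legal = 7+4+10+5+5 = 31 giving 31 weeks.
Pricing lies on that path, so at 8 weeks the path becomes 34 weeks.
The critical path is still Prototype→UserTest→Package→Pricing→Legal; finish is now 34 weeks.

Prototype, UserTest, Package, Pricing, Legal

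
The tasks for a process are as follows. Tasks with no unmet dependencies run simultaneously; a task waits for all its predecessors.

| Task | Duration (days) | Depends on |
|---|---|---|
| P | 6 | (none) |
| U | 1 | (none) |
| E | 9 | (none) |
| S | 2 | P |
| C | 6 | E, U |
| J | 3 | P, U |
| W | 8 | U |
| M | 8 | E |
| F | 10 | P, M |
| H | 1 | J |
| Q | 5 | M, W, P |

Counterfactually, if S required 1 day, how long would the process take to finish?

27

Critical path before the change: E→M→F = 9+8+10 = 27 giving 27 days.
S is off the critical path — its longest chain is 8 days, giving 19 of slack.
The critical path is still E→M→F; finish is now 27 days.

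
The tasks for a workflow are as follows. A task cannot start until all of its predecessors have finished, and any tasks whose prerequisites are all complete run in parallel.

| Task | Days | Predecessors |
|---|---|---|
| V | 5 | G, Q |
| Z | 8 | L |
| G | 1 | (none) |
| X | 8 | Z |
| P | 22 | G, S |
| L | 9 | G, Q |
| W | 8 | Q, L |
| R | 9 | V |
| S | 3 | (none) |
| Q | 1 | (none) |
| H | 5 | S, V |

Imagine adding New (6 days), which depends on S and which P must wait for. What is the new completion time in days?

Originally the project takes 26 days.
With New inserted, P now waits for max(G, S, New).
New critical path: S→New→P = 3+6+22 = 31 ⇒ 31 days.

31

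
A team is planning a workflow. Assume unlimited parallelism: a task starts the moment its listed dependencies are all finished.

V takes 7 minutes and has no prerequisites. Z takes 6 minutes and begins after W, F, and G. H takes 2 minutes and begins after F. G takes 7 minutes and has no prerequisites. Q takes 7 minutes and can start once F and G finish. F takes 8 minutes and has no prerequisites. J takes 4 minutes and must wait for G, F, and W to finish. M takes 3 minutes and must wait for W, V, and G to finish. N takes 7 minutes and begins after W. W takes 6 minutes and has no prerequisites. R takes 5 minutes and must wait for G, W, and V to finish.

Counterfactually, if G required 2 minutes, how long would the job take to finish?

15

Actual critical path: F→Q = 8+7 = 15 ⇒ 15 minutes.
G has 1 minute of float (longest path through it is 14).
No other chain overtakes it, so the finish is 15 minutes.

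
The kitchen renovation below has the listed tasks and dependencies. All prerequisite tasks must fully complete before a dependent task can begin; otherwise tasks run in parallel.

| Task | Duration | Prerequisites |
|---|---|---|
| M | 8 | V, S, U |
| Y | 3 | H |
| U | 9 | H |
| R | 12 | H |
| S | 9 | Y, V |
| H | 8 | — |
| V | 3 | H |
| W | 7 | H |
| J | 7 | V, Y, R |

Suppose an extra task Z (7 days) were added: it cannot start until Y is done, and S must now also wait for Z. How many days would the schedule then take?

35

Originally the schedule takes 28 days.
With Z inserted, S now waits for max(Y, V, Z).
New critical path: H→Y→Z→S→M = 8+3+7+9+8 = 35 ⇒ 35 days.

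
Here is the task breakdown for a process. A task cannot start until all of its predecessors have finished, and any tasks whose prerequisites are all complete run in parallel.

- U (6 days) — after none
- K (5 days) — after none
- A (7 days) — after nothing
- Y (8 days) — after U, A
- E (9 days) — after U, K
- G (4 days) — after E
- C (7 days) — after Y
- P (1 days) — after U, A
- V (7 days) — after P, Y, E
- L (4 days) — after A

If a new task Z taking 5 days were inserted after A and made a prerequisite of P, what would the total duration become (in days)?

22

Originally the process takes 22 days.
With Z inserted, P now waits for max(U, A, Z).
New critical path: U→E→V = 6+9+7 = 22 ⇒ 22 days.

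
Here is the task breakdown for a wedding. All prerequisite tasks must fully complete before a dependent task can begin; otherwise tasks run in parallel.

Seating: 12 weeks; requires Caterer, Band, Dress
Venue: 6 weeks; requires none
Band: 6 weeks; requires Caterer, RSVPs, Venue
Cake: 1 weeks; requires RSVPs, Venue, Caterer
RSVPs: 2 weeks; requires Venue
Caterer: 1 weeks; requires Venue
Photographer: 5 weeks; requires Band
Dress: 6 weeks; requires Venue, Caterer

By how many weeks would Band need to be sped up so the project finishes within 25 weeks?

1

Current finish: 26 weeks; target: 25.
Band is on every critical path, so each week cut from Band cuts the finish by one (this holds down to a finish of 25).
Need 26 − 25 = 1 week off Band → Band becomes 5 weeks, finish becomes 25.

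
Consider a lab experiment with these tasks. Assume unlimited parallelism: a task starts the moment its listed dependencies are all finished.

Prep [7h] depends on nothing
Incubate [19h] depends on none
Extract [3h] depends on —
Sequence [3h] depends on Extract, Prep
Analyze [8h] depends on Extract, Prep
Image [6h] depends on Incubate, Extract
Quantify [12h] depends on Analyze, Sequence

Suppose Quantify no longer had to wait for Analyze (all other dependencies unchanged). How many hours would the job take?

25

With the dependency in place, Prep→Analyze→Quantify = 7+8+12 = 27 sets the finish at 27 hours.
Without Analyze→Quantify, Quantify's earliest start moves from 15 to 10.
The longest chain is now Incubate→Image = 19+6 = 25, so the job takes 25 hours.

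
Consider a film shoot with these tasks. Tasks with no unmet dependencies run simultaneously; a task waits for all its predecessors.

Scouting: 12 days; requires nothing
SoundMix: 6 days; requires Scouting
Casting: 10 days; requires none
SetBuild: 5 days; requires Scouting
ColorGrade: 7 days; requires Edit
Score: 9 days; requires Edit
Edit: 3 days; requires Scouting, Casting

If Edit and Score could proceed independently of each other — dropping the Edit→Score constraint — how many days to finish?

Original critical path: Scouting→Edit→Score = 12+3+9 = 24 ⇒ 24 days.
Without Edit→Score, Score's earliest start moves from 15 to 0.
The longest chain is now Scouting→Edit→ColorGrade = 12+3+7 = 22, so the schedule takes 22 days.

22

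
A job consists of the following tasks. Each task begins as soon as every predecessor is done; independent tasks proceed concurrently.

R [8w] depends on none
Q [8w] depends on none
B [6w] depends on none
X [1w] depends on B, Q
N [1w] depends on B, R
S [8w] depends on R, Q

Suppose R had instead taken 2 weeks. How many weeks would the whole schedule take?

16

As given, the longest chain is R→S = 8+8 = 16, so the finish is 16 weeks.
Since R is critical, the -6 change carries straight to that chain (now 10 weeks).
Now Q→S = 8+8 = 16 is longest, so the finish becomes 16 weeks.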